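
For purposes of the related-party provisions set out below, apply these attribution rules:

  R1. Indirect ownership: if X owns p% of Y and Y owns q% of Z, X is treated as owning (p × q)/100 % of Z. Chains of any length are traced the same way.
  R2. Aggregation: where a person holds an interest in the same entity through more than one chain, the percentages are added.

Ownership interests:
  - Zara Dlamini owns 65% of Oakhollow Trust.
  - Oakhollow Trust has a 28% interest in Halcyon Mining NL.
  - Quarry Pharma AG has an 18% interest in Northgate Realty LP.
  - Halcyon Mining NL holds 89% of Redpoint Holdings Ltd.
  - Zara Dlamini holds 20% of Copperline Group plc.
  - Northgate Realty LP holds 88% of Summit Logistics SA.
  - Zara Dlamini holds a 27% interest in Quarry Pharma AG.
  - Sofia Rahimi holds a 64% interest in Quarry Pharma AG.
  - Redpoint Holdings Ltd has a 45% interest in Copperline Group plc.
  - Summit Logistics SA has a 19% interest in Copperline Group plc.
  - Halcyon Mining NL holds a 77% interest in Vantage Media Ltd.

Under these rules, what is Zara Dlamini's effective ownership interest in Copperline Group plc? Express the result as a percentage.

28.101692%

Chain via Oakhollow Trust → Halcyon Mining NL → Redpoint Holdings Ltd (R1): 65% × 28% × 89% × 45% = 7.2891% of Copperline Group plc.
Chain via Quarry Pharma AG → Northgate Realty LP → Summit Logistics SA (R1): 27% × 18% × 88% × 19% = 0.812592% of Copperline Group plc.
Direct interest in Copperline Group plc: 20%.
Aggregating (R2): 7.2891% + 0.812592% + 20% = 28.101692%.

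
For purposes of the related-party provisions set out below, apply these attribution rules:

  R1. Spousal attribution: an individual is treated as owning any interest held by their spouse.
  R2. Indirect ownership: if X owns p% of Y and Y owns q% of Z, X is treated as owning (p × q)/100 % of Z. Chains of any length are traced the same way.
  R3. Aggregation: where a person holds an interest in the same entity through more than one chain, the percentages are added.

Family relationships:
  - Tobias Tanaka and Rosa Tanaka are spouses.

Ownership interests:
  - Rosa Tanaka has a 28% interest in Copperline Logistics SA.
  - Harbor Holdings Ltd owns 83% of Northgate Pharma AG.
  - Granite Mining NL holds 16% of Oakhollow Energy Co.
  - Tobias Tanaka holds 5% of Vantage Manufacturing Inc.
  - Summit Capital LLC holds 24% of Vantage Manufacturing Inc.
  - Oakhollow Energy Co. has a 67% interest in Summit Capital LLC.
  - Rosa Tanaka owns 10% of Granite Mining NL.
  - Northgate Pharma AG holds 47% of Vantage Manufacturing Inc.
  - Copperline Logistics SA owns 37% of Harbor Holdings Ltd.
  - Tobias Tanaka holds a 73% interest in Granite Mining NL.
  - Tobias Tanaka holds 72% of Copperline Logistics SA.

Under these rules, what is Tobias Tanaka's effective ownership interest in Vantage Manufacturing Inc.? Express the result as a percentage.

21.569124%

By spousal attribution (R1), Tobias Tanaka is treated as also owning Rosa Tanaka's interest in Granite Mining NL, giving 73% + 10% = 83%.
By spousal attribution (R1), Tobias Tanaka is treated as also owning Rosa Tanaka's interest in Copperline Logistics SA, giving 72% + 28% = 100%.
Chain via Granite Mining NL → Oakhollow Energy Co. → Summit Capital LLC (R2): 83% × 16% × 67% × 24% = 2.135424% of Vantage Manufacturing Inc.
Chain via Copperline Logistics SA → Harbor Holdings Ltd → Northgate Pharma AG (R2): 100% × 37% × 83% × 47% = 14.4337% of Vantage Manufacturing Inc.
Direct interest in Vantage Manufacturing Inc: 5%.
Aggregating (R3): 2.135424% + 14.4337% + 5% = 21.569124%.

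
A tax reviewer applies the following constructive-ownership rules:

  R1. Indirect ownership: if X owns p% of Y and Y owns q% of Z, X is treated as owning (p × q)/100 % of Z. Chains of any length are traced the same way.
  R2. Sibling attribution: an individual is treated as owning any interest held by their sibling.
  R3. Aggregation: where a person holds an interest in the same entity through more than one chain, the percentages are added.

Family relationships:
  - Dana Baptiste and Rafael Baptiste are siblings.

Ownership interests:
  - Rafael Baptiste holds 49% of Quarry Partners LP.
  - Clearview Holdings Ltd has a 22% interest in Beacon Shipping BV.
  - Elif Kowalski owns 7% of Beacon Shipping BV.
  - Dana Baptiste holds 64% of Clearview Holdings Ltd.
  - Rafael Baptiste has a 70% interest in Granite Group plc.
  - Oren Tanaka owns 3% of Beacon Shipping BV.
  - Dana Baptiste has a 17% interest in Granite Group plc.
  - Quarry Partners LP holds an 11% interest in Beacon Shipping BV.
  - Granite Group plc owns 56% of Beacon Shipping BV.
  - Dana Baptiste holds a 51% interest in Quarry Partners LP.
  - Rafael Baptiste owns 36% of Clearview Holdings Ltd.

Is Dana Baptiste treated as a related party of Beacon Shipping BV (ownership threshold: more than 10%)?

Yes

By sibling attribution (R2), Dana Baptiste is treated as also owning Rafael Baptiste's interest in Clearview Holdings Ltd, giving 64% + 36% = 100%.
By sibling attribution (R2), Dana Baptiste is treated as also owning Rafael Baptiste's interest in Quarry Partners LP, giving 51% + 49% = 100%.
By sibling attribution (R2), Dana Baptiste is treated as also owning Rafael Baptiste's interest in Granite Group plc, giving 17% + 70% = 87%.
Chain via Clearview Holdings Ltd (R1): 100% × 22% = 22% of Beacon Shipping BV.
Chain via Quarry Partners LP (R1): 100% × 11% = 11% of Beacon Shipping BV.
Chain via Granite Group plc (R1): 87% × 56% = 48.72% of Beacon Shipping BV.
Aggregating (R3): 22% + 11% + 48.72% = 81.72%.
81.72% exceeds the 10% threshold, so Dana is a related party to Beacon Shipping BV.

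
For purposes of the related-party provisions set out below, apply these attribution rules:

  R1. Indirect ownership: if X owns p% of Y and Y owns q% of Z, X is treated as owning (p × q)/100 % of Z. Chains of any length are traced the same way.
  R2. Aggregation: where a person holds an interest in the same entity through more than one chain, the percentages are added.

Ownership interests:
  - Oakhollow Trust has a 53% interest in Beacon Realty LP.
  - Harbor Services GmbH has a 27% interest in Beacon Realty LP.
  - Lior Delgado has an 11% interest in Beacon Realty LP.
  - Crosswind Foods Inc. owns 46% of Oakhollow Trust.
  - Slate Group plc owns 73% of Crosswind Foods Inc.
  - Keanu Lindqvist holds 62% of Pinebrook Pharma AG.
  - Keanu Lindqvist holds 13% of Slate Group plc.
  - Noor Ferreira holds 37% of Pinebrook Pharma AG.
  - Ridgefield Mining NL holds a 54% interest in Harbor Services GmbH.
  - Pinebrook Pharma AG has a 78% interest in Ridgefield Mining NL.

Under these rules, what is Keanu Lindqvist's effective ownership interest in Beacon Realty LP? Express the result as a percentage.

9.36455%

Chain via Pinebrook Pharma AG → Ridgefield Mining NL → Harbor Services GmbH (R1): 62% × 78% × 54% × 27% = 7.050888% of Beacon Realty LP.
Chain via Slate Group plc → Crosswind Foods Inc. → Oakhollow Trust (R1): 13% × 73% × 46% × 53% = 2.313662% of Beacon Realty LP.
Aggregating (R2): 7.050888% + 2.313662% = 9.36455%.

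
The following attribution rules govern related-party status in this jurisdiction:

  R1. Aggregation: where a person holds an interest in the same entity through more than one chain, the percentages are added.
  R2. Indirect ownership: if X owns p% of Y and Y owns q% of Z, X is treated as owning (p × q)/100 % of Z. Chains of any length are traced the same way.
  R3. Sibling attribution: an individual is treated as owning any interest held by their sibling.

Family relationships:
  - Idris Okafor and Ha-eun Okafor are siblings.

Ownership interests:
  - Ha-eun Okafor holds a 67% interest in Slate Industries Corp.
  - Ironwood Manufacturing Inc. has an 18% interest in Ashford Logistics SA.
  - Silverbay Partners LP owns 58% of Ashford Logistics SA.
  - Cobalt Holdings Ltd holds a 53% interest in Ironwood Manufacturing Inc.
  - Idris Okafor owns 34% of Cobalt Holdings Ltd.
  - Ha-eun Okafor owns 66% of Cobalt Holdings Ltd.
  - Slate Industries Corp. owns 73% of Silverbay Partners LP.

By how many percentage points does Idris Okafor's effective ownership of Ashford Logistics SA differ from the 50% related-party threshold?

12.0922

By sibling attribution (R3), Idris Okafor is treated as also owning Ha-eun Okafor's interest in Cobalt Holdings Ltd, giving 34% + 66% = 100%.
By sibling attribution (R3), Idris Okafor is treated as owning Ha-eun Okafor's 67% interest in Slate Industries Corp.
Chain via Cobalt Holdings Ltd → Ironwood Manufacturing Inc. (R2): 100% × 53% × 18% = 9.54% of Ashford Logistics SA.
Chain via Slate Industries Corp. → Silverbay Partners LP (R2): 67% × 73% × 58% = 28.3678% of Ashford Logistics SA.
Aggregating (R1): 9.54% + 28.3678% = 37.9078%.
37.9078% falls short of the 50% threshold by 12.0922 percentage points.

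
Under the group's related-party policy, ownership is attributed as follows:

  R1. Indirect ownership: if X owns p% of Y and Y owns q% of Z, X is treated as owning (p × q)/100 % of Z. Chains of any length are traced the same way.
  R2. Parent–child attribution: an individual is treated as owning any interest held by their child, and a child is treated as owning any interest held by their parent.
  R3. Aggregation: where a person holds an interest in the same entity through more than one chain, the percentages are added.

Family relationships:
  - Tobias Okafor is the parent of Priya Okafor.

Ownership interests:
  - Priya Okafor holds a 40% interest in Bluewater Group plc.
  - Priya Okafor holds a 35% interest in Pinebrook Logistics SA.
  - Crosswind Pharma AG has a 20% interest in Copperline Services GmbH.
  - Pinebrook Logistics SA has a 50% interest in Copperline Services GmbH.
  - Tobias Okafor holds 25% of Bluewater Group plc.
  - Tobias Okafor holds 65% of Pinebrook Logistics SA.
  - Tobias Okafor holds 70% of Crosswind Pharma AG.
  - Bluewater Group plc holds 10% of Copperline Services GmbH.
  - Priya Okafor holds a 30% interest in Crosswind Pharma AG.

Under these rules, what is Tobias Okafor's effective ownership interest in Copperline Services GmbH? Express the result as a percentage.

76.5%

By parent–child attribution (R2), Tobias Okafor is treated as also owning Priya Okafor's interest in Crosswind Pharma AG, giving 70% + 30% = 100%.
By parent–child attribution (R2), Tobias Okafor is treated as also owning Priya Okafor's interest in Pinebrook Logistics SA, giving 65% + 35% = 100%.
By parent–child attribution (R2), Tobias Okafor is treated as also owning Priya Okafor's interest in Bluewater Group plc, giving 25% + 40% = 65%.
Chain via Crosswind Pharma AG (R1): 100% × 20% = 20% of Copperline Services GmbH.
Chain via Pinebrook Logistics SA (R1): 100% × 50% = 50% of Copperline Services GmbH.
Chain via Bluewater Group plc (R1): 65% × 10% = 6.5% of Copperline Services GmbH.
Aggregating (R3): 20% + 50% + 6.5% = 76.5%.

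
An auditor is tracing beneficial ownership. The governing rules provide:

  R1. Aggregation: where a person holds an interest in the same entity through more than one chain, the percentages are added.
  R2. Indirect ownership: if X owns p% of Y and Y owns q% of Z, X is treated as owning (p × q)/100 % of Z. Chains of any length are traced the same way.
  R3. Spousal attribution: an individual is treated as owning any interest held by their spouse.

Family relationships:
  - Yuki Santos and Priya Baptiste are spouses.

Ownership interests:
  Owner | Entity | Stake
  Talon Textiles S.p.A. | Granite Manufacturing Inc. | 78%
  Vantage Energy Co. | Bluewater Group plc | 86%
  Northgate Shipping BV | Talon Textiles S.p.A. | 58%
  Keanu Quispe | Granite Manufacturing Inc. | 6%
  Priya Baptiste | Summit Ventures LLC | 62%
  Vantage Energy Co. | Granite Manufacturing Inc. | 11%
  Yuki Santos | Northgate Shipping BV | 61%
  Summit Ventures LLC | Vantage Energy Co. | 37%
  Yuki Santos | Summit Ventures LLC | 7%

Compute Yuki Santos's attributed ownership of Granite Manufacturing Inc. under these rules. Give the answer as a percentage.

By spousal attribution (R3), Yuki Santos is treated as also owning Priya Baptiste's interest in Summit Ventures LLC, giving 7% + 62% = 69%.
Chain via Northgate Shipping BV → Talon Textiles S.p.A. (R2): 61% × 58% × 78% = 27.5964% of Granite Manufacturing Inc.
Chain via Summit Ventures LLC → Vantage Energy Co. (R2): 69% × 37% × 11% = 2.8083% of Granite Manufacturing Inc.
Aggregating (R1): 27.5964% + 2.8083% = 30.4047%.

30.4047%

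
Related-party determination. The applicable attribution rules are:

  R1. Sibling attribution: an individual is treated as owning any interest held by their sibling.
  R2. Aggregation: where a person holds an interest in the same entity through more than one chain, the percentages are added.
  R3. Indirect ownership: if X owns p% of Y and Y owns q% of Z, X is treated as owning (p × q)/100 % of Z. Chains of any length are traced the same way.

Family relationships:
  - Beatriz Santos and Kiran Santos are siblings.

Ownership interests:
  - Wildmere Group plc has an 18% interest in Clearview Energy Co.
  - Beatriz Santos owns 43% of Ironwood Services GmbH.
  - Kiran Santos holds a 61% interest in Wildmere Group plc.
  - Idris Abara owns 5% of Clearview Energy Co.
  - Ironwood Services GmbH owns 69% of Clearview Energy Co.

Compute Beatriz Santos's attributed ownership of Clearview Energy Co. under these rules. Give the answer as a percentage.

By sibling attribution (R1), Beatriz Santos is treated as owning Kiran Santos's 61% interest in Wildmere Group plc.
Chain via Ironwood Services GmbH (R3): 43% × 69% = 29.67% of Clearview Energy Co.
Chain via Wildmere Group plc (R3): 61% × 18% = 10.98% of Clearview Energy Co.
Aggregating (R2): 29.67% + 10.98% = 40.65%.

40.65%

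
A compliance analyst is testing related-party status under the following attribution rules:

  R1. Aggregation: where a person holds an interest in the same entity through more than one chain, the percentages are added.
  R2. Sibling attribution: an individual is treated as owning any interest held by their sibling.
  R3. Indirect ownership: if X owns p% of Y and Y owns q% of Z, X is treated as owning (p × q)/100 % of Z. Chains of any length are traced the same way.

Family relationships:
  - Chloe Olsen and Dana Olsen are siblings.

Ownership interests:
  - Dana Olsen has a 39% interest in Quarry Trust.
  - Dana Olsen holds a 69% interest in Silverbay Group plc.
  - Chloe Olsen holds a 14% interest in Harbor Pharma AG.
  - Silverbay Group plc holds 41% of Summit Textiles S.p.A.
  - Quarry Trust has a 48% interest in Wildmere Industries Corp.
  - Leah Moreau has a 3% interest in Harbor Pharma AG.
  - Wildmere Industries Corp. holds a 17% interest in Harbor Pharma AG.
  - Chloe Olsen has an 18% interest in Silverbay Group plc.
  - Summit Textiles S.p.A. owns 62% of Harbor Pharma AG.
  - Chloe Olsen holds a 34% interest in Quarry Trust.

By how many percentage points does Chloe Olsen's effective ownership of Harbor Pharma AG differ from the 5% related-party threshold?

37.0722

By sibling attribution (R2), Chloe Olsen is treated as also owning Dana Olsen's interest in Quarry Trust, giving 34% + 39% = 73%.
By sibling attribution (R2), Chloe Olsen is treated as also owning Dana Olsen's interest in Silverbay Group plc, giving 18% + 69% = 87%.
Chain via Quarry Trust → Wildmere Industries Corp. (R3): 73% × 48% × 17% = 5.9568% of Harbor Pharma AG.
Chain via Silverbay Group plc → Summit Textiles S.p.A. (R3): 87% × 41% × 62% = 22.1154% of Harbor Pharma AG.
Direct interest in Harbor Pharma AG: 14%.
Aggregating (R1): 5.9568% + 22.1154% + 14% = 42.0722%.
42.0722% exceeds the 5% threshold by 37.0722 percentage points.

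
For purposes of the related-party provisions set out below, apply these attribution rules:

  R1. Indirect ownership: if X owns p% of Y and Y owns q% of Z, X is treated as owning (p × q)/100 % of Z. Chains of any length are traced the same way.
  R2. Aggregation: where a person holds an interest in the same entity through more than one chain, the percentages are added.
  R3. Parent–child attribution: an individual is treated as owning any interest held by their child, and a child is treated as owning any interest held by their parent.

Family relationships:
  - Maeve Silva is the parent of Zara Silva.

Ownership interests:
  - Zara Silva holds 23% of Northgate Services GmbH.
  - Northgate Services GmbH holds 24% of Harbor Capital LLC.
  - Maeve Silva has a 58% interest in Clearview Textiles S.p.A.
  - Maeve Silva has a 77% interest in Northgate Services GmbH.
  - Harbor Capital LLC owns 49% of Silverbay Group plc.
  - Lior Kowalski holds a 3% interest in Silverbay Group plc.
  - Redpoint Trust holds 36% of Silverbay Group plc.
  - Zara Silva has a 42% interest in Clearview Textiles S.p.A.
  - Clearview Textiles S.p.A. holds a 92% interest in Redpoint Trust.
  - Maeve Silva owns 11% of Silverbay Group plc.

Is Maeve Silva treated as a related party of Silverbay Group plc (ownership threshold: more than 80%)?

By parent–child attribution (R3), Maeve Silva is treated as also owning Zara Silva's interest in Clearview Textiles S.p.A, giving 58% + 42% = 100%.
By parent–child attribution (R3), Maeve Silva is treated as also owning Zara Silva's interest in Northgate Services GmbH, giving 77% + 23% = 100%.
Chain via Clearview Textiles S.p.A. → Redpoint Trust (R1): 100% × 92% × 36% = 33.12% of Silverbay Group plc.
Chain via Northgate Services GmbH → Harbor Capital LLC (R1): 100% × 24% × 49% = 11.76% of Silverbay Group plc.
Direct interest in Silverbay Group plc: 11%.
Aggregating (R2): 33.12% + 11.76% + 11% = 55.88%.
55.88% does not exceed the 80% threshold, so Maeve is not a related party to Silverbay Group plc.

No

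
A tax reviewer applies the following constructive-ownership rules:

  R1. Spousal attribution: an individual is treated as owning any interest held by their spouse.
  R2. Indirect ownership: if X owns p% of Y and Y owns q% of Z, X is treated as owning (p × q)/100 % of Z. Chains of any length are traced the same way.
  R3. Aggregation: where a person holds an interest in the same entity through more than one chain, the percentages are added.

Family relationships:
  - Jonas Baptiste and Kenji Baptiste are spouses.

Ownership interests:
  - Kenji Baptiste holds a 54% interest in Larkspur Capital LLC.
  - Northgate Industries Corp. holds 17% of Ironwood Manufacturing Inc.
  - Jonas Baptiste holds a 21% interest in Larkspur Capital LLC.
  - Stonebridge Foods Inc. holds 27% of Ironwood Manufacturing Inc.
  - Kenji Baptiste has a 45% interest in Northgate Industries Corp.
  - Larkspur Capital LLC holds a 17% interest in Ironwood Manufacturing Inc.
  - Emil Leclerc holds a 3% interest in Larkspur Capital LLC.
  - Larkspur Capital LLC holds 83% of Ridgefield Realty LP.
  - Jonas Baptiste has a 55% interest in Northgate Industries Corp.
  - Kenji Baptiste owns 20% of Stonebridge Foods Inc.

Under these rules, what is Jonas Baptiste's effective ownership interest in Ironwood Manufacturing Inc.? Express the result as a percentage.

By spousal attribution (R1), Jonas Baptiste is treated as also owning Kenji Baptiste's interest in Northgate Industries Corp, giving 55% + 45% = 100%.
By spousal attribution (R1), Jonas Baptiste is treated as also owning Kenji Baptiste's interest in Larkspur Capital LLC, giving 21% + 54% = 75%.
By spousal attribution (R1), Jonas Baptiste is treated as owning Kenji Baptiste's 20% interest in Stonebridge Foods Inc.
Chain via Northgate Industries Corp. (R2): 100% × 17% = 17% of Ironwood Manufacturing Inc.
Chain via Larkspur Capital LLC (R2): 75% × 17% = 12.75% of Ironwood Manufacturing Inc.
Chain via Stonebridge Foods Inc. (R2): 20% × 27% = 5.4% of Ironwood Manufacturing Inc.
Aggregating (R3): 17% + 12.75% + 5.4% = 35.15%.

35.15%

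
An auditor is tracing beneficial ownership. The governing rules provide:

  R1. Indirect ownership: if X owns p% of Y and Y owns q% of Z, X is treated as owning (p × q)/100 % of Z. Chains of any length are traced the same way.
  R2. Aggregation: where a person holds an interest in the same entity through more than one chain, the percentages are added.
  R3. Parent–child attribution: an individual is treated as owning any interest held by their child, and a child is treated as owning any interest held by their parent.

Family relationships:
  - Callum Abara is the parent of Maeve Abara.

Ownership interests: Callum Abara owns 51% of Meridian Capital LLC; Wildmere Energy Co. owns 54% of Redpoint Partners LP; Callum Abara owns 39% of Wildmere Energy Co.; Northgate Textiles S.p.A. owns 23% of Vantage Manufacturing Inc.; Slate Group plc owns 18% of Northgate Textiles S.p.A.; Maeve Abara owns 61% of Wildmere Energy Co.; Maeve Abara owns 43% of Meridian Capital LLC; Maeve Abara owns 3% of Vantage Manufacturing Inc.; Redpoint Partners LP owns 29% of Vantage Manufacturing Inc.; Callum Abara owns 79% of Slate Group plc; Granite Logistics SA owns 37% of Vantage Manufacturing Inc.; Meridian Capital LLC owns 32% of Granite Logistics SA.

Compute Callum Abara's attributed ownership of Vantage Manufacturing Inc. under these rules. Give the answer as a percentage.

33.0602%

By parent–child attribution (R3), Callum Abara is treated as also owning Maeve Abara's interest in Meridian Capital LLC, giving 51% + 43% = 94%.
By parent–child attribution (R3), Callum Abara is treated as also owning Maeve Abara's interest in Wildmere Energy Co, giving 39% + 61% = 100%.
By parent–child attribution (R3), Callum Abara is treated as owning Maeve Abara's 3% interest in Vantage Manufacturing Inc.
Chain via Slate Group plc → Northgate Textiles S.p.A. (R1): 79% × 18% × 23% = 3.2706% of Vantage Manufacturing Inc.
Chain via Meridian Capital LLC → Granite Logistics SA (R1): 94% × 32% × 37% = 11.1296% of Vantage Manufacturing Inc.
Chain via Wildmere Energy Co. → Redpoint Partners LP (R1): 100% × 54% × 29% = 15.66% of Vantage Manufacturing Inc.
Direct interest in Vantage Manufacturing Inc: 3%.
Aggregating (R2): 3.2706% + 11.1296% + 15.66% + 3% = 33.0602%.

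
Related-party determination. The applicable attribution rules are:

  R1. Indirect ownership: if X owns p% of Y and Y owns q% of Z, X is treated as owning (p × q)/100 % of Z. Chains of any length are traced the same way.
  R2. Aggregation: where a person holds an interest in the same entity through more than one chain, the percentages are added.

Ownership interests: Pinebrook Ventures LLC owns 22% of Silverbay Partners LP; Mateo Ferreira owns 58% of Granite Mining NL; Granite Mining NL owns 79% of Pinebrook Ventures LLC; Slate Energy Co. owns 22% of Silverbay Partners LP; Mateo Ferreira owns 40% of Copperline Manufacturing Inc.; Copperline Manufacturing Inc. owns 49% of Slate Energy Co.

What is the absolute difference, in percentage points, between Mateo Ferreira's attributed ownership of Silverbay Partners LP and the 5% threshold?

9.3924

Chain via Copperline Manufacturing Inc. → Slate Energy Co. (R1): 40% × 49% × 22% = 4.312% of Silverbay Partners LP.
Chain via Granite Mining NL → Pinebrook Ventures LLC (R1): 58% × 79% × 22% = 10.0804% of Silverbay Partners LP.
Aggregating (R2): 4.312% + 10.0804% = 14.3924%.
14.3924% exceeds the 5% threshold by 9.3924 percentage points.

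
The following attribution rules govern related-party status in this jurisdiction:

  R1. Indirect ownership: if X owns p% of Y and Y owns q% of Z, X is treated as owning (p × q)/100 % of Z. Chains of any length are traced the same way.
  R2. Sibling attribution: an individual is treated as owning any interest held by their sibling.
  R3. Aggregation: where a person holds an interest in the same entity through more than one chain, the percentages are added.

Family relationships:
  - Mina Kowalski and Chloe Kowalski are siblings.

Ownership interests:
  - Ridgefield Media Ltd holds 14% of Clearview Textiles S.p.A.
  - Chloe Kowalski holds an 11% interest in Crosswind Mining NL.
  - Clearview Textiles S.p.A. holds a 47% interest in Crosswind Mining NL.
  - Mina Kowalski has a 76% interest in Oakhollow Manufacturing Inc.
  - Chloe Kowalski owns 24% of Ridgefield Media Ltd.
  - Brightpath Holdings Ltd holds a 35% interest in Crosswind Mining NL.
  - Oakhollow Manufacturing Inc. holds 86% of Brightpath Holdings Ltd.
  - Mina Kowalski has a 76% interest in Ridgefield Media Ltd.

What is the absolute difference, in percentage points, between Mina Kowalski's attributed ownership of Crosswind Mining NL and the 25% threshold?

By sibling attribution (R2), Mina Kowalski is treated as also owning Chloe Kowalski's interest in Ridgefield Media Ltd, giving 76% + 24% = 100%.
By sibling attribution (R2), Mina Kowalski is treated as owning Chloe Kowalski's 11% interest in Crosswind Mining NL.
Chain via Ridgefield Media Ltd → Clearview Textiles S.p.A. (R1): 100% × 14% × 47% = 6.58% of Crosswind Mining NL.
Chain via Oakhollow Manufacturing Inc. → Brightpath Holdings Ltd (R1): 76% × 86% × 35% = 22.876% of Crosswind Mining NL.
Direct interest in Crosswind Mining NL: 11%.
Aggregating (R3): 6.58% + 22.876% + 11% = 40.456%.
40.456% exceeds the 25% threshold by 15.456 percentage points.

15.456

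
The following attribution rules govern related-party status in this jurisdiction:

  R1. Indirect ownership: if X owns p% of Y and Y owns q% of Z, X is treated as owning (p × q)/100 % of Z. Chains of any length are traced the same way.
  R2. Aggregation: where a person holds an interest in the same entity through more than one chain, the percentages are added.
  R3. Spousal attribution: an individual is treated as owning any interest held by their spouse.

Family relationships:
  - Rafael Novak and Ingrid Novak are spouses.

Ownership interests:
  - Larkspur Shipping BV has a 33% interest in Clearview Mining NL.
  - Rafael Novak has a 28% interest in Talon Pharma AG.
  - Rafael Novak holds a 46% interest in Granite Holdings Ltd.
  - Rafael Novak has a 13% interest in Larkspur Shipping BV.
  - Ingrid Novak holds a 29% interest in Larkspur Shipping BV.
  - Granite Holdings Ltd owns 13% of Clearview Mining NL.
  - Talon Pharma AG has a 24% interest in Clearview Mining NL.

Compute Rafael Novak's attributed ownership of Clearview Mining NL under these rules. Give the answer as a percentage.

26.56%

By spousal attribution (R3), Rafael Novak is treated as also owning Ingrid Novak's interest in Larkspur Shipping BV, giving 13% + 29% = 42%.
Chain via Granite Holdings Ltd (R1): 46% × 13% = 5.98% of Clearview Mining NL.
Chain via Larkspur Shipping BV (R1): 42% × 33% = 13.86% of Clearview Mining NL.
Chain via Talon Pharma AG (R1): 28% × 24% = 6.72% of Clearview Mining NL.
Aggregating (R2): 5.98% + 13.86% + 6.72% = 26.56%.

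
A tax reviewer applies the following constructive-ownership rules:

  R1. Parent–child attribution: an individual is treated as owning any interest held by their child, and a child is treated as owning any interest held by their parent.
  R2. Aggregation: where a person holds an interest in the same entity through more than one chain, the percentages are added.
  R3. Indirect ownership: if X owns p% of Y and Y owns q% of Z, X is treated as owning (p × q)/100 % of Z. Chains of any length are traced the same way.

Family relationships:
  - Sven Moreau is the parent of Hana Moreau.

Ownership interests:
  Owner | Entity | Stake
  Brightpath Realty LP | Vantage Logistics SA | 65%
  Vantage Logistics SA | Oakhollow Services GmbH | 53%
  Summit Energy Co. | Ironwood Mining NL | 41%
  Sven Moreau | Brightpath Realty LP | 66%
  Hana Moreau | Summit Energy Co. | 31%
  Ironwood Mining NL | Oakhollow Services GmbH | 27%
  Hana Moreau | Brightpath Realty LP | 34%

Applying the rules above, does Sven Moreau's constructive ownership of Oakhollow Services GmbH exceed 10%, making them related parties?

Yes

By parent–child attribution (R1), Sven Moreau is treated as also owning Hana Moreau's interest in Brightpath Realty LP, giving 66% + 34% = 100%.
By parent–child attribution (R1), Sven Moreau is treated as owning Hana Moreau's 31% interest in Summit Energy Co.
Chain via Brightpath Realty LP → Vantage Logistics SA (R3): 100% × 65% × 53% = 34.45% of Oakhollow Services GmbH.
Chain via Summit Energy Co. → Ironwood Mining NL (R3): 31% × 41% × 27% = 3.4317% of Oakhollow Services GmbH.
Aggregating (R2): 34.45% + 3.4317% = 37.8817%.
37.8817% exceeds the 10% threshold, so Sven is a related party to Oakhollow Services GmbH.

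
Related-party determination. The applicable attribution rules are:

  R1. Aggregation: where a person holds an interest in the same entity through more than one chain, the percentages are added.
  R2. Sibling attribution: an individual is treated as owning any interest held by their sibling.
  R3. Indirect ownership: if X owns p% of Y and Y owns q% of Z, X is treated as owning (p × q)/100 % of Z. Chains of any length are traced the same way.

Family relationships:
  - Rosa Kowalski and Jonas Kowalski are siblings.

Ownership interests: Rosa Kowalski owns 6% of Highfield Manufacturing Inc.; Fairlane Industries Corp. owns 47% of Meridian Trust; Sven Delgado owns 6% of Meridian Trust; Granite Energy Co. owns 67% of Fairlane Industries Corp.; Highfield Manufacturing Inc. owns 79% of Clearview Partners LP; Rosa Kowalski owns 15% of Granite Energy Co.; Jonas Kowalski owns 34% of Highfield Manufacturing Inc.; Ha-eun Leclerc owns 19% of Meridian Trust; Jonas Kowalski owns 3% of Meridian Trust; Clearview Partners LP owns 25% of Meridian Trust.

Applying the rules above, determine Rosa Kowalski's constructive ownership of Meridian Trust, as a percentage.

15.6235%

By sibling attribution (R2), Rosa Kowalski is treated as also owning Jonas Kowalski's interest in Highfield Manufacturing Inc, giving 6% + 34% = 40%.
By sibling attribution (R2), Rosa Kowalski is treated as owning Jonas Kowalski's 3% interest in Meridian Trust.
Chain via Highfield Manufacturing Inc. → Clearview Partners LP (R3): 40% × 79% × 25% = 7.9% of Meridian Trust.
Chain via Granite Energy Co. → Fairlane Industries Corp. (R3): 15% × 67% × 47% = 4.7235% of Meridian Trust.
Direct interest in Meridian Trust: 3%.
Aggregating (R1): 7.9% + 4.7235% + 3% = 15.6235%.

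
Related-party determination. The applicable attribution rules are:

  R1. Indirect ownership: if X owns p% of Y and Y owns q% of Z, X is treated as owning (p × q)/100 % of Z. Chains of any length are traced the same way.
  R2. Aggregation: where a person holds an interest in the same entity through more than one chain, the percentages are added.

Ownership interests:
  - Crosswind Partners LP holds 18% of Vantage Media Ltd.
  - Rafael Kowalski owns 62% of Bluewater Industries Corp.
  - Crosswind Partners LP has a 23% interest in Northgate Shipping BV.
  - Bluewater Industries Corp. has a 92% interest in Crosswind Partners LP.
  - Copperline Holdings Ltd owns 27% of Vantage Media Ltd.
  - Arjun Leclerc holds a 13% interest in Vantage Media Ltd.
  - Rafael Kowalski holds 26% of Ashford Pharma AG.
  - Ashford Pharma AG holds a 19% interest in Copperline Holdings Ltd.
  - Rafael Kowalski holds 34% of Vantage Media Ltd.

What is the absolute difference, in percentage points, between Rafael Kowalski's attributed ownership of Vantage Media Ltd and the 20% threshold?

Chain via Bluewater Industries Corp. → Crosswind Partners LP (R1): 62% × 92% × 18% = 10.2672% of Vantage Media Ltd.
Chain via Ashford Pharma AG → Copperline Holdings Ltd (R1): 26% × 19% × 27% = 1.3338% of Vantage Media Ltd.
Direct interest in Vantage Media Ltd: 34%.
Aggregating (R2): 10.2672% + 1.3338% + 34% = 45.601%.
45.601% exceeds the 20% threshold by 25.601 percentage points.

25.601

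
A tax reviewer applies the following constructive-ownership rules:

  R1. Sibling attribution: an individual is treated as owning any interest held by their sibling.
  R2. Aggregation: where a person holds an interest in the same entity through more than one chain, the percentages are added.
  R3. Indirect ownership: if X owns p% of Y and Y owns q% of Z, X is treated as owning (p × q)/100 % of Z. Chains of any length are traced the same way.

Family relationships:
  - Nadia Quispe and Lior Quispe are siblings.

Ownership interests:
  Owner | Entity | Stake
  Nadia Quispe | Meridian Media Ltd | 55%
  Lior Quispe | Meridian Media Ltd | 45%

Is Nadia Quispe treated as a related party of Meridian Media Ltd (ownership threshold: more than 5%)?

Yes

By sibling attribution (R1), Nadia Quispe is treated as also owning Lior Quispe's interest in Meridian Media Ltd, giving 55% + 45% = 100%.
Direct interest in Meridian Media Ltd: 100%.
100% exceeds the 5% threshold, so Nadia is a related party to Meridian Media Ltd.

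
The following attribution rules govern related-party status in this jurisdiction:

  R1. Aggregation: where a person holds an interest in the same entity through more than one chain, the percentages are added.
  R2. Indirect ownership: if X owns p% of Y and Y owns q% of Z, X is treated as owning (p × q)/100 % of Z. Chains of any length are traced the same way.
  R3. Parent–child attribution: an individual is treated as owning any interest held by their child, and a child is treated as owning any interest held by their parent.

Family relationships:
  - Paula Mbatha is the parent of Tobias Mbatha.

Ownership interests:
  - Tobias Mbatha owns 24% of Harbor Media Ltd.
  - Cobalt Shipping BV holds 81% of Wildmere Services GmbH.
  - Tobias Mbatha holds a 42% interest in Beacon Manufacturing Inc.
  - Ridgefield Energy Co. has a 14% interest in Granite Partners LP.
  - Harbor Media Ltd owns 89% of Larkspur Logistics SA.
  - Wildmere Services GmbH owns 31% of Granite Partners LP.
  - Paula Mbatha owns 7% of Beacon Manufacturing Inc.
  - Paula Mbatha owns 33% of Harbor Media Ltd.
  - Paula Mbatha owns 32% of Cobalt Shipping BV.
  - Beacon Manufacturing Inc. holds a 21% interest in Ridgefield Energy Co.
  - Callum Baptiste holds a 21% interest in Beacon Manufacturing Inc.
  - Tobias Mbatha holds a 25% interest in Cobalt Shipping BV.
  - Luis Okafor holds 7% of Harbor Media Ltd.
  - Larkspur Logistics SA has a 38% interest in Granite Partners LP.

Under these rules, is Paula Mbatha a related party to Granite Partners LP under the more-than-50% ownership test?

By parent–child attribution (R3), Paula Mbatha is treated as also owning Tobias Mbatha's interest in Beacon Manufacturing Inc, giving 7% + 42% = 49%.
By parent–child attribution (R3), Paula Mbatha is treated as also owning Tobias Mbatha's interest in Cobalt Shipping BV, giving 32% + 25% = 57%.
By parent–child attribution (R3), Paula Mbatha is treated as also owning Tobias Mbatha's interest in Harbor Media Ltd, giving 33% + 24% = 57%.
Chain via Beacon Manufacturing Inc. → Ridgefield Energy Co. (R2): 49% × 21% × 14% = 1.4406% of Granite Partners LP.
Chain via Cobalt Shipping BV → Wildmere Services GmbH (R2): 57% × 81% × 31% = 14.3127% of Granite Partners LP.
Chain via Harbor Media Ltd → Larkspur Logistics SA (R2): 57% × 89% × 38% = 19.2774% of Granite Partners LP.
Aggregating (R1): 1.4406% + 14.3127% + 19.2774% = 35.0307%.
35.0307% does not exceed the 50% threshold, so Paula is not a related party to Granite Partners LP.

No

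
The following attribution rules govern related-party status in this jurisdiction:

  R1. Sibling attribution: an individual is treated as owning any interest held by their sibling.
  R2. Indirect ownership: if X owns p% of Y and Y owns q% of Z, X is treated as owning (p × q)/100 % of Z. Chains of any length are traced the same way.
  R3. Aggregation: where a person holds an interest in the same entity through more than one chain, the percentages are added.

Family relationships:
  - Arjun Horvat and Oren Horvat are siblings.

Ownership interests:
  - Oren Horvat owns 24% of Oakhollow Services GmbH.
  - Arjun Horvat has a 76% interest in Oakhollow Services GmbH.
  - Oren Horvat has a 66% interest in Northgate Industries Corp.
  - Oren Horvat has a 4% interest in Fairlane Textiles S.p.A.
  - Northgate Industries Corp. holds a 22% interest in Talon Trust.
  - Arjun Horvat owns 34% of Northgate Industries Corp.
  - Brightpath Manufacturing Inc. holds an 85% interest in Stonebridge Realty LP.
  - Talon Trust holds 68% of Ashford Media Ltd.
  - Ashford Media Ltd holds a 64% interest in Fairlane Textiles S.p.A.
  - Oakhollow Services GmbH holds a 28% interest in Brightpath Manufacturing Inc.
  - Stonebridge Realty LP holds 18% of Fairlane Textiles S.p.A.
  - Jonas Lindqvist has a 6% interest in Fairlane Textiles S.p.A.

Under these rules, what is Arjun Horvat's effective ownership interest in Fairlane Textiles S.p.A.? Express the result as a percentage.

By sibling attribution (R1), Arjun Horvat is treated as also owning Oren Horvat's interest in Northgate Industries Corp, giving 34% + 66% = 100%.
By sibling attribution (R1), Arjun Horvat is treated as also owning Oren Horvat's interest in Oakhollow Services GmbH, giving 76% + 24% = 100%.
By sibling attribution (R1), Arjun Horvat is treated as owning Oren Horvat's 4% interest in Fairlane Textiles S.p.A.
Chain via Northgate Industries Corp. → Talon Trust → Ashford Media Ltd (R2): 100% × 22% × 68% × 64% = 9.5744% of Fairlane Textiles S.p.A.
Chain via Oakhollow Services GmbH → Brightpath Manufacturing Inc. → Stonebridge Realty LP (R2): 100% × 28% × 85% × 18% = 4.284% of Fairlane Textiles S.p.A.
Direct interest in Fairlane Textiles S.p.A: 4%.
Aggregating (R3): 9.5744% + 4.284% + 4% = 17.8584%.

17.8584%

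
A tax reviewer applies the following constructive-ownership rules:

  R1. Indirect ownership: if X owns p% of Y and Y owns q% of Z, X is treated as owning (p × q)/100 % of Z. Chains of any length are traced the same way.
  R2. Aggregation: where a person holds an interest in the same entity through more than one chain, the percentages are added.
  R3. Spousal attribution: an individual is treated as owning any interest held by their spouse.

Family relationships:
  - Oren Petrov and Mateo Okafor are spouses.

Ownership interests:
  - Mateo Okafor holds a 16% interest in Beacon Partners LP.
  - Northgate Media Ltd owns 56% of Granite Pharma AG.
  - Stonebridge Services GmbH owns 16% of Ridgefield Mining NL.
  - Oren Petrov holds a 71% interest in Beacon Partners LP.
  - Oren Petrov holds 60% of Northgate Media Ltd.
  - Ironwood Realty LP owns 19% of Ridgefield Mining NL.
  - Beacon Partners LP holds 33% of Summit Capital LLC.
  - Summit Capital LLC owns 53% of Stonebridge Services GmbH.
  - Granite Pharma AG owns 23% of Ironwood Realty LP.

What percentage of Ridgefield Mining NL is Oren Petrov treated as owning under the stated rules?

3.902928%

By spousal attribution (R3), Oren Petrov is treated as also owning Mateo Okafor's interest in Beacon Partners LP, giving 71% + 16% = 87%.
Chain via Northgate Media Ltd → Granite Pharma AG → Ironwood Realty LP (R1): 60% × 56% × 23% × 19% = 1.46832% of Ridgefield Mining NL.
Chain via Beacon Partners LP → Summit Capital LLC → Stonebridge Services GmbH (R1): 87% × 33% × 53% × 16% = 2.434608% of Ridgefield Mining NL.
Aggregating (R2): 1.46832% + 2.434608% = 3.902928%.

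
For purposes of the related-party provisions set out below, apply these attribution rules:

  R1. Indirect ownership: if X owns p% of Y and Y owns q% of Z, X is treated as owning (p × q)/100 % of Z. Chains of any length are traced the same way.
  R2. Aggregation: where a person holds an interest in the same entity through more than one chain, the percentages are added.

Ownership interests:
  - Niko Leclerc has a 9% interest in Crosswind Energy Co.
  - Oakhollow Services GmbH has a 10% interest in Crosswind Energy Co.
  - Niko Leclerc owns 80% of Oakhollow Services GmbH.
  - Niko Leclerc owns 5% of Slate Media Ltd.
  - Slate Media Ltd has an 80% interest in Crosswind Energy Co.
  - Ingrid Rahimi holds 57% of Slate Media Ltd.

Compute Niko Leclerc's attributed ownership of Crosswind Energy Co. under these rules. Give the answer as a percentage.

Chain via Oakhollow Services GmbH (R1): 80% × 10% = 8% of Crosswind Energy Co.
Chain via Slate Media Ltd (R1): 5% × 80% = 4% of Crosswind Energy Co.
Direct interest in Crosswind Energy Co: 9%.
Aggregating (R2): 8% + 4% + 9% = 21%.

21%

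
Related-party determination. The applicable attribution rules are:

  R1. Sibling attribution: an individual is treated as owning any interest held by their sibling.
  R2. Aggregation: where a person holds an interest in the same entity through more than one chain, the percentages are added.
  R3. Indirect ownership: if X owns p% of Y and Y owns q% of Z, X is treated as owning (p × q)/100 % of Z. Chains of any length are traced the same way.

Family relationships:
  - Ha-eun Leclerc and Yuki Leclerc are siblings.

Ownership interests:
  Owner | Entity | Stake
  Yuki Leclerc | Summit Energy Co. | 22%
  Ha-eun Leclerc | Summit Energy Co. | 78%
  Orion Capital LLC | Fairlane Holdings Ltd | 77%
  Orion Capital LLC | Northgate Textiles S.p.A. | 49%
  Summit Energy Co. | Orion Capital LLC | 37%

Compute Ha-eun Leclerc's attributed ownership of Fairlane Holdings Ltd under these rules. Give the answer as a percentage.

By sibling attribution (R1), Ha-eun Leclerc is treated as also owning Yuki Leclerc's interest in Summit Energy Co, giving 78% + 22% = 100%.
Chain via Summit Energy Co. → Orion Capital LLC (R3): 100% × 37% × 77% = 28.49% of Fairlane Holdings Ltd.

28.49%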